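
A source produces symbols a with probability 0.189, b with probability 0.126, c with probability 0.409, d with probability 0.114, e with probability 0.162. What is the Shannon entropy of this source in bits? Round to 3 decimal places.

H = −Σ pᵢ log₂ pᵢ.
−0.189·log₂(0.189) = 0.4543
−0.126·log₂(0.126) = 0.3766
−0.409·log₂(0.409) = 0.5275
−0.114·log₂(0.114) = 0.3571
−0.162·log₂(0.162) = 0.4254
Sum ≈ 2.1409 → 2.141 bits.

2.141 bits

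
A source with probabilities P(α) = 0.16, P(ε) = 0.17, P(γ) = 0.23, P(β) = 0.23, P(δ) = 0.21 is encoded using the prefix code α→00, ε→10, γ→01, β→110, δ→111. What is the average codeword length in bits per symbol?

2.44 bits/symbol

L̄ = Σ pᵢ·ℓᵢ = 0.16·2 + 0.17·2 + 0.23·2 + 0.23·3 + 0.21·3 = 2.44 bits/symbol.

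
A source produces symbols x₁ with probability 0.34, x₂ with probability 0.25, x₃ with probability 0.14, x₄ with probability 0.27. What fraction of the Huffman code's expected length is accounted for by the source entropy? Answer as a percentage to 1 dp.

96.8%

Entropy H = −Σ p log₂ p ≈ 1.9363 bits.
Huffman merges: 7/50+1/4→39/100; 27/100+17/50→61/100; 39/100+61/100→1. L = 2 ≈ 2.0000.
Efficiency = H/L = 1.9363/2.0000 = 96.8%.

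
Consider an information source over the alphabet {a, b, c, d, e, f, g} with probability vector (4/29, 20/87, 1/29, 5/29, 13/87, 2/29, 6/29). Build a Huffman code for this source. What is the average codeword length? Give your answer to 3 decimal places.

Repeatedly combine the two least-probable nodes; the expected code length is the sum of the merged weights.
merge 1/29 + 2/29 → 3/29
merge 3/29 + 4/29 → 7/29
merge 13/87 + 5/29 → 28/87
merge 6/29 + 20/87 → 38/87
merge 7/29 + 28/87 → 49/87
merge 38/87 + 49/87 → 1
L = 3/29 + 7/29 + 28/87 + 38/87 + 49/87 + 1 = 8/3 ≈ 2.667 bits/symbol.

2.667 bits/symbol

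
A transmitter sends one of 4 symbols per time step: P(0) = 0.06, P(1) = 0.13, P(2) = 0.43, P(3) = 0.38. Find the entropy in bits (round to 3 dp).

1.680 bits

H = −Σ pᵢ log₂ pᵢ.
−0.06·log₂(0.06) = 0.2435
−0.13·log₂(0.13) = 0.3826
−0.43·log₂(0.43) = 0.5236
−0.38·log₂(0.38) = 0.5305
Sum ≈ 1.6802 → 1.680 bits.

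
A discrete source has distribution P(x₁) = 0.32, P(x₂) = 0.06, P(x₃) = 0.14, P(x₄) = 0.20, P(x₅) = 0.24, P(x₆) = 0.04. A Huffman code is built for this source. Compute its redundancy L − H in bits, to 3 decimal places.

Entropy H = −Σ p log₂ p ≈ 2.3110 bits.
Huffman merges: 1/25+3/50→1/10; 1/10+7/50→6/25; 1/5+6/25→11/25; 6/25+8/25→14/25; 11/25+14/25→1. L = 117/50 ≈ 2.3400.
L − H = 2.3400 − 2.3110 = 0.029 bits.

0.029 bits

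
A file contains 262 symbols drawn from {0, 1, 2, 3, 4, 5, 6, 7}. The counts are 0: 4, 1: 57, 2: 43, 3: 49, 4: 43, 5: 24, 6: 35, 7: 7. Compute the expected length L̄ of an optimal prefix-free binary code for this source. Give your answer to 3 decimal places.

2.771 bits/symbol

Probabilities are the counts divided by 262.
Repeatedly combine the two least-probable nodes; the expected code length is the sum of the merged weights.
merge 2/131 + 7/262 → 11/262
merge 11/262 + 12/131 → 35/262
merge 35/262 + 35/262 → 35/131
merge 43/262 + 43/262 → 43/131
merge 49/262 + 57/262 → 53/131
merge 35/131 + 43/131 → 78/131
merge 53/131 + 78/131 → 1
L = 11/262 + 35/262 + 35/131 + 43/131 + 53/131 + 78/131 + 1 = 363/131 ≈ 2.771 bits/symbol.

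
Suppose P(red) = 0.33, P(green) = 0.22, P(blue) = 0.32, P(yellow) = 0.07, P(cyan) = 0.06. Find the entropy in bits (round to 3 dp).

2.047 bits

H = −Σ pᵢ log₂ pᵢ.
−0.33·log₂(0.33) = 0.5278
−0.22·log₂(0.22) = 0.4806
−0.32·log₂(0.32) = 0.5260
−0.07·log₂(0.07) = 0.2686
−0.06·log₂(0.06) = 0.2435
Sum ≈ 2.0465 → 2.047 bits.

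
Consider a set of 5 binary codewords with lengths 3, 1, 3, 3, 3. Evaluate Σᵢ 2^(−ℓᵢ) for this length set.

1

With common denominator 2^3 = 8: Σ 2^(−ℓᵢ) = 1/8 + 4/8 + 1/8 + 1/8 + 1/8 = 8/8 = 1.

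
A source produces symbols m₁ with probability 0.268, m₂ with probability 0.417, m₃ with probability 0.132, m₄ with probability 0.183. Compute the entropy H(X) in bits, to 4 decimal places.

H = −Σ pᵢ log₂ pᵢ.
−0.268·log₂(0.268) = 0.5091
−0.417·log₂(0.417) = 0.5262
−0.132·log₂(0.132) = 0.3856
−0.183·log₂(0.183) = 0.4484
Sum ≈ 1.8693 → 1.8693 bits.

1.8693 bits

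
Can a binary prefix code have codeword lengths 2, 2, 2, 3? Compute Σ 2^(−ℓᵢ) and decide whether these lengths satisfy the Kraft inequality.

0.875; yes

With common denominator 2^3 = 8: Σ 2^(−ℓᵢ) = 2/8 + 2/8 + 2/8 + 1/8 = 7/8 = 0.875.
Kraft's inequality requires Σ ≤ 1; here Σ = 0.875 ≤ 1, so such a prefix code exists.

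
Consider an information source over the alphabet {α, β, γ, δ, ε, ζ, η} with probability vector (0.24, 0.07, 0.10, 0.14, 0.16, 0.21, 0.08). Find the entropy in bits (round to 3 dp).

H = −Σ pᵢ log₂ pᵢ.
−0.24·log₂(0.24) = 0.4941
−0.07·log₂(0.07) = 0.2686
−0.10·log₂(0.10) = 0.3322
−0.14·log₂(0.14) = 0.3971
−0.16·log₂(0.16) = 0.4230
−0.21·log₂(0.21) = 0.4728
−0.08·log₂(0.08) = 0.2915
Sum ≈ 2.6793 → 2.679 bits.

2.679 bits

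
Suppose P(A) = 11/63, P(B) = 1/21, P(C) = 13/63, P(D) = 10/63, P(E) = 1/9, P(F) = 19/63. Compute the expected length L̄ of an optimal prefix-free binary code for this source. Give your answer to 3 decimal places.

2.476 bits/symbol

Repeatedly combine the two least-probable nodes; the expected code length is the sum of the merged weights.
merge 1/21 + 1/9 → 10/63
merge 10/63 + 10/63 → 20/63
merge 11/63 + 13/63 → 8/21
merge 19/63 + 20/63 → 13/21
merge 8/21 + 13/21 → 1
L = 10/63 + 20/63 + 8/21 + 13/21 + 1 = 52/21 ≈ 2.476 bits/symbol.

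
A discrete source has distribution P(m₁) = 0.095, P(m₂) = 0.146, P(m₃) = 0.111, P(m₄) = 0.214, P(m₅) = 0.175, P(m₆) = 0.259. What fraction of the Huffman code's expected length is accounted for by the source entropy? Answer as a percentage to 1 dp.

99.0%

Entropy H = −Σ p log₂ p ≈ 2.5008 bits.
Huffman merges: 19/200+111/1000→103/500; 73/500+7/40→321/1000; 103/500+107/500→21/50; 259/1000+321/1000→29/50; 21/50+29/50→1. L = 2527/1000 ≈ 2.5270.
Efficiency = H/L = 2.5008/2.5270 = 99.0%.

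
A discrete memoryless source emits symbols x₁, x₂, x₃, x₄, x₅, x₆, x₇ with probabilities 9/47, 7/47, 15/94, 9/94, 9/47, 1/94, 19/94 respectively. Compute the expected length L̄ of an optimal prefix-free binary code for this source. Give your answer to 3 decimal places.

Repeatedly combine the two least-probable nodes; the expected code length is the sum of the merged weights.
merge 1/94 + 9/94 → 5/47
merge 5/47 + 7/47 → 12/47
merge 15/94 + 9/47 → 33/94
merge 9/47 + 19/94 → 37/94
merge 12/47 + 33/94 → 57/94
merge 37/94 + 57/94 → 1
L = 5/47 + 12/47 + 33/94 + 37/94 + 57/94 + 1 = 255/94 ≈ 2.713 bits/symbol.

2.713 bits/symbol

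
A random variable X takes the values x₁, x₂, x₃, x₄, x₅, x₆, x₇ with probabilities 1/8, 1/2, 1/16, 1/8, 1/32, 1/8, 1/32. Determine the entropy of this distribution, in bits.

Each probability is a power of 1/2, so log₂(1/p) is an integer.
H = Σ p·log₂(1/p) = 1/8·3 + 1/2·1 + 1/16·4 + 1/8·3 + 1/32·5 + 1/8·3 + 1/32·5 = 2.1875 bits.

2.1875 bits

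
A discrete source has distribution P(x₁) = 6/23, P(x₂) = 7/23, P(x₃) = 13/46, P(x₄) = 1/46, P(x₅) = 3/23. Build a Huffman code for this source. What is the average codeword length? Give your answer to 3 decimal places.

2.152 bits/symbol

Repeatedly combine the two least-probable nodes; the expected code length is the sum of the merged weights.
merge 1/46 + 3/23 → 7/46
merge 7/46 + 6/23 → 19/46
merge 13/46 + 7/23 → 27/46
merge 19/46 + 27/46 → 1
L = 7/46 + 19/46 + 27/46 + 1 = 99/46 ≈ 2.152 bits/symbol.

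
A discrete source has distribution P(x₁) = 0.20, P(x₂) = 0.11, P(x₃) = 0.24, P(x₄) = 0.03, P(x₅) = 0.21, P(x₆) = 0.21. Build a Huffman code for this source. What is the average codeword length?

2.48 bits/symbol

Repeatedly combine the two least-probable nodes; the expected code length is the sum of the merged weights.
merge 3/100 + 11/100 → 7/50
merge 7/50 + 1/5 → 17/50
merge 21/100 + 21/100 → 21/50
merge 6/25 + 17/50 → 29/50
merge 21/50 + 29/50 → 1
L = 7/50 + 17/50 + 21/50 + 29/50 + 1 = 62/25 = 2.48 bits/symbol.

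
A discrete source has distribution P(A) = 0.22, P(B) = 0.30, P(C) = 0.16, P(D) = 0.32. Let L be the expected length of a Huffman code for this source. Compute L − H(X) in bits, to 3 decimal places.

0.049 bits

Entropy H = −Σ p log₂ p ≈ 1.9507 bits.
Huffman merges: 4/25+11/50→19/50; 3/10+8/25→31/50; 19/50+31/50→1. L = 2 ≈ 2.0000.
L − H = 2.0000 − 1.9507 = 0.049 bits.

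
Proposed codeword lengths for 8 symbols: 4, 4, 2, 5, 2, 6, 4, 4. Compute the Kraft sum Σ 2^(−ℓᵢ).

With common denominator 2^6 = 64: Σ 2^(−ℓᵢ) = 4/64 + 4/64 + 16/64 + 2/64 + 16/64 + 1/64 + 4/64 + 4/64 = 51/64 = 0.796875.

0.796875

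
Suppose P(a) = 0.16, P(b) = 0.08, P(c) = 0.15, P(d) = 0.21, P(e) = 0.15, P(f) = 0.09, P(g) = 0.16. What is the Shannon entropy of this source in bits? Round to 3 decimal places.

2.744 bits

H = −Σ pᵢ log₂ pᵢ.
−0.16·log₂(0.16) = 0.4230
−0.08·log₂(0.08) = 0.2915
−0.15·log₂(0.15) = 0.4105
−0.21·log₂(0.21) = 0.4728
−0.15·log₂(0.15) = 0.4105
−0.09·log₂(0.09) = 0.3127
−0.16·log₂(0.16) = 0.4230
Sum ≈ 2.7441 → 2.744 bits.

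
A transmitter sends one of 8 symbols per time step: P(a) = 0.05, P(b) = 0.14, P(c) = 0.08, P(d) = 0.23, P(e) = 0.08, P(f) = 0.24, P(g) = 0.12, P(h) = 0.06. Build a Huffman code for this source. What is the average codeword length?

2.8 bits/symbol

Repeatedly combine the two least-probable nodes; the expected code length is the sum of the merged weights.
merge 1/20 + 3/50 → 11/100
merge 2/25 + 2/25 → 4/25
merge 11/100 + 3/25 → 23/100
merge 7/50 + 4/25 → 3/10
merge 23/100 + 23/100 → 23/50
merge 6/25 + 3/10 → 27/50
merge 23/50 + 27/50 → 1
L = 11/100 + 4/25 + 23/100 + 3/10 + 23/50 + 27/50 + 1 = 14/5 = 2.8 bits/symbol.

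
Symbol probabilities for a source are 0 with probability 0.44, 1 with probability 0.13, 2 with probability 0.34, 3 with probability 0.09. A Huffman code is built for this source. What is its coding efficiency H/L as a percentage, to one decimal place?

98.1%

Entropy H = −Σ p log₂ p ≈ 1.7456 bits.
Huffman merges: 9/100+13/100→11/50; 11/50+17/50→14/25; 11/25+14/25→1. L = 89/50 ≈ 1.7800.
Efficiency = H/L = 1.7456/1.7800 = 98.1%.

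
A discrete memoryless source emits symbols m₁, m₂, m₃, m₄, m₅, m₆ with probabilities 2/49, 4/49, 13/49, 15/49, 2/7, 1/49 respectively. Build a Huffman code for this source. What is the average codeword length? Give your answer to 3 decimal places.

Repeatedly combine the two least-probable nodes; the expected code length is the sum of the merged weights.
merge 1/49 + 2/49 → 3/49
merge 3/49 + 4/49 → 1/7
merge 1/7 + 13/49 → 20/49
merge 2/7 + 15/49 → 29/49
merge 20/49 + 29/49 → 1
L = 3/49 + 1/7 + 20/49 + 29/49 + 1 = 108/49 ≈ 2.204 bits/symbol.

2.204 bits/symbol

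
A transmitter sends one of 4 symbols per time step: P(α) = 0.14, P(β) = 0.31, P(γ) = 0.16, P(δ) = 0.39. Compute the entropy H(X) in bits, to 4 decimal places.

H = −Σ pᵢ log₂ pᵢ.
−0.14·log₂(0.14) = 0.3971
−0.31·log₂(0.31) = 0.5238
−0.16·log₂(0.16) = 0.4230
−0.39·log₂(0.39) = 0.5298
Sum ≈ 1.8737 → 1.8737 bits.

1.8737 bits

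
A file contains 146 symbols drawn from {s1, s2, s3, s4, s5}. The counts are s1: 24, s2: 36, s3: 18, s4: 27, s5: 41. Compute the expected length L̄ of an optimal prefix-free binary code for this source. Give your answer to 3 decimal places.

2.288 bits/symbol

Probabilities are the counts divided by 146.
Repeatedly combine the two least-probable nodes; the expected code length is the sum of the merged weights.
merge 9/73 + 12/73 → 21/73
merge 27/146 + 18/73 → 63/146
merge 41/146 + 21/73 → 83/146
merge 63/146 + 83/146 → 1
L = 21/73 + 63/146 + 83/146 + 1 = 167/73 ≈ 2.288 bits/symbol.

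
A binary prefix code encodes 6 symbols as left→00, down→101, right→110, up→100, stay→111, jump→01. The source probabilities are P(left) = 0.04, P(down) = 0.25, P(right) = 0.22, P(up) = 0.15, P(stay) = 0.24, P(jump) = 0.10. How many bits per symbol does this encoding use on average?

2.86 bits/symbol

L̄ = Σ pᵢ·ℓᵢ = 0.04·2 + 0.25·3 + 0.22·3 + 0.15·3 + 0.24·3 + 0.10·2 = 2.86 bits/symbol.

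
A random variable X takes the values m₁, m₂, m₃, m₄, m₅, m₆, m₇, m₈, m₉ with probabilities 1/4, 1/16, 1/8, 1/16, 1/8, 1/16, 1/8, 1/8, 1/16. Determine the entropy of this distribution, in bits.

3 bits

Each probability is a power of 1/2, so log₂(1/p) is an integer.
H = Σ p·log₂(1/p) = 1/4·2 + 1/16·4 + 1/8·3 + 1/16·4 + 1/8·3 + 1/16·4 + 1/8·3 + 1/8·3 + 1/16·4 = 3 bits.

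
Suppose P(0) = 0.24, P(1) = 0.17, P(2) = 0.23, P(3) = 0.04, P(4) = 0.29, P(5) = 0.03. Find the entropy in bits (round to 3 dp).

2.272 bits

H = −Σ pᵢ log₂ pᵢ.
−0.24·log₂(0.24) = 0.4941
−0.17·log₂(0.17) = 0.4346
−0.23·log₂(0.23) = 0.4877
−0.04·log₂(0.04) = 0.1858
−0.29·log₂(0.29) = 0.5179
−0.03·log₂(0.03) = 0.1518
Sum ≈ 2.2718 → 2.272 bits.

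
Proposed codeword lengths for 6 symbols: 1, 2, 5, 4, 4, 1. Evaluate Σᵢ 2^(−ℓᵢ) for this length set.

With common denominator 2^5 = 32: Σ 2^(−ℓᵢ) = 16/32 + 8/32 + 1/32 + 2/32 + 2/32 + 16/32 = 45/32 = 1.40625.

1.40625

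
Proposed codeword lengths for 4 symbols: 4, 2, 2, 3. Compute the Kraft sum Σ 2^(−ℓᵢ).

With common denominator 2^4 = 16: Σ 2^(−ℓᵢ) = 1/16 + 4/16 + 4/16 + 2/16 = 11/16 = 0.6875.

0.6875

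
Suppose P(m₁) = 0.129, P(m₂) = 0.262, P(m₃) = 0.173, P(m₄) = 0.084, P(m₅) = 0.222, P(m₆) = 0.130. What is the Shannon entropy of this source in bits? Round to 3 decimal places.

H = −Σ pᵢ log₂ pᵢ.
−0.129·log₂(0.129) = 0.3811
−0.262·log₂(0.262) = 0.5063
−0.173·log₂(0.173) = 0.4379
−0.084·log₂(0.084) = 0.3002
−0.222·log₂(0.222) = 0.4820
−0.130·log₂(0.130) = 0.3826
Sum ≈ 2.4902 → 2.490 bits.

2.490 bits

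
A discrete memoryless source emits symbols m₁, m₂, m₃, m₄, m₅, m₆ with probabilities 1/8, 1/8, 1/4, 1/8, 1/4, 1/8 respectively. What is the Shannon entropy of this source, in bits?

2.5 bits

Each probability is a power of 1/2, so log₂(1/p) is an integer.
H = Σ p·log₂(1/p) = 1/8·3 + 1/8·3 + 1/4·2 + 1/8·3 + 1/4·2 + 1/8·3 = 2.5 bits.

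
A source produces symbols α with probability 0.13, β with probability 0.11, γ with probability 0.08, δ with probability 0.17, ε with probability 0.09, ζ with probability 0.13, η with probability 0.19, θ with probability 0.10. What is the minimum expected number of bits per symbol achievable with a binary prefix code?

2.98 bits/symbol

Repeatedly combine the two least-probable nodes; the expected code length is the sum of the merged weights.
merge 2/25 + 9/100 → 17/100
merge 1/10 + 11/100 → 21/100
merge 13/100 + 13/100 → 13/50
merge 17/100 + 17/100 → 17/50
merge 19/100 + 21/100 → 2/5
merge 13/50 + 17/50 → 3/5
merge 2/5 + 3/5 → 1
L = 17/100 + 21/100 + 13/50 + 17/50 + 2/5 + 3/5 + 1 = 149/50 = 2.98 bits/symbol.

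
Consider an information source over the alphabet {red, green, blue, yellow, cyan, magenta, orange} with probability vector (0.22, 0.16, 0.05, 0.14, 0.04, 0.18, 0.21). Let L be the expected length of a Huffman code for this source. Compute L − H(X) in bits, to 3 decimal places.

Entropy H = −Σ p log₂ p ≈ 2.6207 bits.
Huffman merges: 1/25+1/20→9/100; 9/100+7/50→23/100; 4/25+9/50→17/50; 21/100+11/50→43/100; 23/100+17/50→57/100; 43/100+57/100→1. L = 133/50 ≈ 2.6600.
L − H = 2.6600 − 2.6207 = 0.039 bits.

0.039 bits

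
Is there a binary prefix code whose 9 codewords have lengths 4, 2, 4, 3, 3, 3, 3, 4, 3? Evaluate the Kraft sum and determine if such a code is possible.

With common denominator 2^4 = 16: Σ 2^(−ℓᵢ) = 1/16 + 4/16 + 1/16 + 2/16 + 2/16 + 2/16 + 2/16 + 1/16 + 2/16 = 17/16 = 1.0625.
Kraft's inequality requires Σ ≤ 1; here Σ = 1.0625 > 1, so no such prefix code exists.

1.0625; no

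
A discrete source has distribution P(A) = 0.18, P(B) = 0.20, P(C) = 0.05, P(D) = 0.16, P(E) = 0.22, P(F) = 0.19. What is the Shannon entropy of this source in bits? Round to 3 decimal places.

2.485 bits

H = −Σ pᵢ log₂ pᵢ.
−0.18·log₂(0.18) = 0.4453
−0.20·log₂(0.20) = 0.4644
−0.05·log₂(0.05) = 0.2161
−0.16·log₂(0.16) = 0.4230
−0.22·log₂(0.22) = 0.4806
−0.19·log₂(0.19) = 0.4552
Sum ≈ 2.4846 → 2.485 bits.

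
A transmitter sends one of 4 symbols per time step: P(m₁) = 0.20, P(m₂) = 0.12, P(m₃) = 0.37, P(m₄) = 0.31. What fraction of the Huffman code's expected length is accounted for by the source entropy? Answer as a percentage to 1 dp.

96.7%

Entropy H = −Σ p log₂ p ≈ 1.8860 bits.
Huffman merges: 3/25+1/5→8/25; 31/100+8/25→63/100; 37/100+63/100→1. L = 39/20 ≈ 1.9500.
Efficiency = H/L = 1.8860/1.9500 = 96.7%.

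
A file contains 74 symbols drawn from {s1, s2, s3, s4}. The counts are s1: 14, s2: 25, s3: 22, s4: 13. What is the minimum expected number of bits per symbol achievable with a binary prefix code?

Probabilities are the counts divided by 74.
Repeatedly combine the two least-probable nodes; the expected code length is the sum of the merged weights.
merge 13/74 + 7/37 → 27/74
merge 11/37 + 25/74 → 47/74
merge 27/74 + 47/74 → 1
L = 27/74 + 47/74 + 1 = 2 bits/symbol.

2 bits/symbol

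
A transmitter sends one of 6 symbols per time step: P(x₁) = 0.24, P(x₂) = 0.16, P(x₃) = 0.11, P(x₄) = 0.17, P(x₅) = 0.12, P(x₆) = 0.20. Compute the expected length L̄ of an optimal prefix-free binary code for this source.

2.56 bits/symbol

Repeatedly combine the two least-probable nodes; the expected code length is the sum of the merged weights.
merge 11/100 + 3/25 → 23/100
merge 4/25 + 17/100 → 33/100
merge 1/5 + 23/100 → 43/100
merge 6/25 + 33/100 → 57/100
merge 43/100 + 57/100 → 1
L = 23/100 + 33/100 + 43/100 + 57/100 + 1 = 64/25 = 2.56 bits/symbol.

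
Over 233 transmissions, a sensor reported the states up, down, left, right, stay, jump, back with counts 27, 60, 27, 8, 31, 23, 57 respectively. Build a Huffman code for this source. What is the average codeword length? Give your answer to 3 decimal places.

Probabilities are the counts divided by 233.
Repeatedly combine the two least-probable nodes; the expected code length is the sum of the merged weights.
merge 8/233 + 23/233 → 31/233
merge 27/233 + 27/233 → 54/233
merge 31/233 + 31/233 → 62/233
merge 54/233 + 57/233 → 111/233
merge 60/233 + 62/233 → 122/233
merge 111/233 + 122/233 → 1
L = 31/233 + 54/233 + 62/233 + 111/233 + 122/233 + 1 = 613/233 ≈ 2.631 bits/symbol.

2.631 bits/symbol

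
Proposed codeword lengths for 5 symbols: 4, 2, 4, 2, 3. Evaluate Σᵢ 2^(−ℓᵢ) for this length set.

0.75

With common denominator 2^4 = 16: Σ 2^(−ℓᵢ) = 1/16 + 4/16 + 1/16 + 4/16 + 2/16 = 12/16 = 0.75.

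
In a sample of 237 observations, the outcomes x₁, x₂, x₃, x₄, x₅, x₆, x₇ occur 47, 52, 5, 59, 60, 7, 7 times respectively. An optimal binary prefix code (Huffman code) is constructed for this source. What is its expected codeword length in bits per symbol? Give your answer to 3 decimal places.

2.409 bits/symbol

Probabilities are the counts divided by 237.
Repeatedly combine the two least-probable nodes; the expected code length is the sum of the merged weights.
merge 5/237 + 7/237 → 4/79
merge 7/237 + 4/79 → 19/237
merge 19/237 + 47/237 → 22/79
merge 52/237 + 59/237 → 37/79
merge 20/79 + 22/79 → 42/79
merge 37/79 + 42/79 → 1
L = 4/79 + 19/237 + 22/79 + 37/79 + 42/79 + 1 = 571/237 ≈ 2.409 bits/symbol.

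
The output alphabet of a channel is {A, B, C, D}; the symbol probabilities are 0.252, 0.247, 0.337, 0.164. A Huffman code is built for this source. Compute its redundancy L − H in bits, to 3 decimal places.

Entropy H = −Σ p log₂ p ≈ 1.9560 bits.
Huffman merges: 41/250+247/1000→411/1000; 63/250+337/1000→589/1000; 411/1000+589/1000→1. L = 2 ≈ 2.0000.
L − H = 2.0000 − 1.9560 = 0.044 bits.

0.044 bits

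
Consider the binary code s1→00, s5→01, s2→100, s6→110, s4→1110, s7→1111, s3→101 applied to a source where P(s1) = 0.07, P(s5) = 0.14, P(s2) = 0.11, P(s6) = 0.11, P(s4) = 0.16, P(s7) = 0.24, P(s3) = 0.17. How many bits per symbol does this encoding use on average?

3.19 bits/symbol

L̄ = Σ pᵢ·ℓᵢ = 0.07·2 + 0.14·2 + 0.11·3 + 0.11·3 + 0.16·4 + 0.24·4 + 0.17·3 = 3.19 bits/symbol.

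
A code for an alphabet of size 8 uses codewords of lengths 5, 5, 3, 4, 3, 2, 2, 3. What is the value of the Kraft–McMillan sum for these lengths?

With common denominator 2^5 = 32: Σ 2^(−ℓᵢ) = 1/32 + 1/32 + 4/32 + 2/32 + 4/32 + 8/32 + 8/32 + 4/32 = 32/32 = 1.

1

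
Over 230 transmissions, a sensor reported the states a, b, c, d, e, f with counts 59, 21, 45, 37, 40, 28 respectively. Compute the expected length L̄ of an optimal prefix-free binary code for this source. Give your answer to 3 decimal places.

2.548 bits/symbol

Probabilities are the counts divided by 230.
Repeatedly combine the two least-probable nodes; the expected code length is the sum of the merged weights.
merge 21/230 + 14/115 → 49/230
merge 37/230 + 4/23 → 77/230
merge 9/46 + 49/230 → 47/115
merge 59/230 + 77/230 → 68/115
merge 47/115 + 68/115 → 1
L = 49/230 + 77/230 + 47/115 + 68/115 + 1 = 293/115 ≈ 2.548 bits/symbol.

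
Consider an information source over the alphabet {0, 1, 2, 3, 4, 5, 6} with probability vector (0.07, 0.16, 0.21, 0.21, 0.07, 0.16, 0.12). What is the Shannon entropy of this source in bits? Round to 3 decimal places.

2.696 bits

H = −Σ pᵢ log₂ pᵢ.
−0.07·log₂(0.07) = 0.2686
−0.16·log₂(0.16) = 0.4230
−0.21·log₂(0.21) = 0.4728
−0.21·log₂(0.21) = 0.4728
−0.07·log₂(0.07) = 0.2686
−0.16·log₂(0.16) = 0.4230
−0.12·log₂(0.12) = 0.3671
Sum ≈ 2.6959 → 2.696 bits.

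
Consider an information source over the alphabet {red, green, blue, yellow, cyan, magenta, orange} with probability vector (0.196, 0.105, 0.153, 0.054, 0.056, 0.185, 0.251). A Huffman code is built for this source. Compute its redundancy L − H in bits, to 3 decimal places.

0.035 bits

Entropy H = −Σ p log₂ p ≈ 2.6278 bits.
Huffman merges: 27/500+7/125→11/100; 21/200+11/100→43/200; 153/1000+37/200→169/500; 49/250+43/200→411/1000; 251/1000+169/500→589/1000; 411/1000+589/1000→1. L = 2663/1000 ≈ 2.6630.
L − H = 2.6630 − 2.6278 = 0.035 bits.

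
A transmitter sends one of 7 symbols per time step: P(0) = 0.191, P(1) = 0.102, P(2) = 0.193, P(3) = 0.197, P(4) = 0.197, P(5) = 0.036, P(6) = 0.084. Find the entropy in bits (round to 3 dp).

H = −Σ pᵢ log₂ pᵢ.
−0.191·log₂(0.191) = 0.4562
−0.102·log₂(0.102) = 0.3359
−0.193·log₂(0.193) = 0.4581
−0.197·log₂(0.197) = 0.4617
−0.197·log₂(0.197) = 0.4617
−0.036·log₂(0.036) = 0.1727
−0.084·log₂(0.084) = 0.3002
Sum ≈ 2.6464 → 2.646 bits.

2.646 bits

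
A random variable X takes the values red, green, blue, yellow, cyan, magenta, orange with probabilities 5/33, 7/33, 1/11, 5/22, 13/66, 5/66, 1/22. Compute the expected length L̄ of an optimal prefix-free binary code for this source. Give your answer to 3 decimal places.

Repeatedly combine the two least-probable nodes; the expected code length is the sum of the merged weights.
merge 1/22 + 5/66 → 4/33
merge 1/11 + 4/33 → 7/33
merge 5/33 + 13/66 → 23/66
merge 7/33 + 7/33 → 14/33
merge 5/22 + 23/66 → 19/33
merge 14/33 + 19/33 → 1
L = 4/33 + 7/33 + 23/66 + 14/33 + 19/33 + 1 = 59/22 ≈ 2.682 bits/symbol.

2.682 bits/symbol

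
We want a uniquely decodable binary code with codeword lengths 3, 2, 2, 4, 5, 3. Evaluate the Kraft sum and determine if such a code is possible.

0.84375; yes

With common denominator 2^5 = 32: Σ 2^(−ℓᵢ) = 4/32 + 8/32 + 8/32 + 2/32 + 1/32 + 4/32 = 27/32 = 0.84375.
Kraft's inequality requires Σ ≤ 1; here Σ = 0.84375 ≤ 1, so such a prefix code exists.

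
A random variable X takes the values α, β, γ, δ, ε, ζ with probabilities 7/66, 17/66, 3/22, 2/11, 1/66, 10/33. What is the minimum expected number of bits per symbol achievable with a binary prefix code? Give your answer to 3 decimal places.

2.379 bits/symbol

Repeatedly combine the two least-probable nodes; the expected code length is the sum of the merged weights.
merge 1/66 + 7/66 → 4/33
merge 4/33 + 3/22 → 17/66
merge 2/11 + 17/66 → 29/66
merge 17/66 + 10/33 → 37/66
merge 29/66 + 37/66 → 1
L = 4/33 + 17/66 + 29/66 + 37/66 + 1 = 157/66 ≈ 2.379 bits/symbol.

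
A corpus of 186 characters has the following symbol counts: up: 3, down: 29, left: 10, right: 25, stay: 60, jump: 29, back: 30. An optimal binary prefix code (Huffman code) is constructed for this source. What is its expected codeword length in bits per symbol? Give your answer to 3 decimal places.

Probabilities are the counts divided by 186.
Repeatedly combine the two least-probable nodes; the expected code length is the sum of the merged weights.
merge 1/62 + 5/93 → 13/186
merge 13/186 + 25/186 → 19/93
merge 29/186 + 29/186 → 29/93
merge 5/31 + 19/93 → 34/93
merge 29/93 + 10/31 → 59/93
merge 34/93 + 59/93 → 1
L = 13/186 + 19/93 + 29/93 + 34/93 + 59/93 + 1 = 481/186 ≈ 2.586 bits/symbol.

2.586 bits/symbol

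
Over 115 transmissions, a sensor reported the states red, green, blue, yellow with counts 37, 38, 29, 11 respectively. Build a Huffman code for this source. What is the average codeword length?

Probabilities are the counts divided by 115.
Repeatedly combine the two least-probable nodes; the expected code length is the sum of the merged weights.
merge 11/115 + 29/115 → 8/23
merge 37/115 + 38/115 → 15/23
merge 8/23 + 15/23 → 1
L = 8/23 + 15/23 + 1 = 2 bits/symbol.

2 bits/symbol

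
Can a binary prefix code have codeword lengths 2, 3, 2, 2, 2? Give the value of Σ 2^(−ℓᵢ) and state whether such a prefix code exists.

With common denominator 2^3 = 8: Σ 2^(−ℓᵢ) = 2/8 + 1/8 + 2/8 + 2/8 + 2/8 = 9/8 = 1.125.
Kraft's inequality requires Σ ≤ 1; here Σ = 1.125 > 1, so no such prefix code exists.

1.125; no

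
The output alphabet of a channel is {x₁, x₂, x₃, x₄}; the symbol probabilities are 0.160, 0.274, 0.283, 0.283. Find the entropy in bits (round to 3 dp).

1.966 bits

H = −Σ pᵢ log₂ pᵢ.
−0.160·log₂(0.160) = 0.4230
−0.274·log₂(0.274) = 0.5118
−0.283·log₂(0.283) = 0.5154
−0.283·log₂(0.283) = 0.5154
Sum ≈ 1.9655 → 1.966 bits.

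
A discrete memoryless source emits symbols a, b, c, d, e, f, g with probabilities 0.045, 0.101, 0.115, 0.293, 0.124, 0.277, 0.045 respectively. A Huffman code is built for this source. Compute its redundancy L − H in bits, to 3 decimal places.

0.019 bits

Entropy H = −Σ p log₂ p ≈ 2.5009 bits.
Huffman merges: 9/200+9/200→9/100; 9/100+101/1000→191/1000; 23/200+31/250→239/1000; 191/1000+239/1000→43/100; 277/1000+293/1000→57/100; 43/100+57/100→1. L = 63/25 ≈ 2.5200.
L − H = 2.5200 − 2.5009 = 0.019 bits.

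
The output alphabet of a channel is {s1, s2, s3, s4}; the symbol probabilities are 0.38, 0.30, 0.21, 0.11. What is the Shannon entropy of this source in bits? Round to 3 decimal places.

H = −Σ pᵢ log₂ pᵢ.
−0.38·log₂(0.38) = 0.5305
−0.30·log₂(0.30) = 0.5211
−0.21·log₂(0.21) = 0.4728
−0.11·log₂(0.11) = 0.3503
Sum ≈ 1.8747 → 1.875 bits.

1.875 bits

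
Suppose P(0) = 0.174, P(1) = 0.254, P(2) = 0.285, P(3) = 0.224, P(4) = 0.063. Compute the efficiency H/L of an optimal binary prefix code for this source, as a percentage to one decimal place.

Entropy H = −Σ p log₂ p ≈ 2.1920 bits.
Huffman merges: 63/1000+87/500→237/1000; 28/125+237/1000→461/1000; 127/500+57/200→539/1000; 461/1000+539/1000→1. L = 2237/1000 ≈ 2.2370.
Efficiency = H/L = 2.1920/2.2370 = 98.0%.

98.0%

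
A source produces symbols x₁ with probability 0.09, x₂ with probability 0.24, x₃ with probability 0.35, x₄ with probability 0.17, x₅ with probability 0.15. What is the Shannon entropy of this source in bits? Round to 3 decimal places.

2.182 bits

H = −Σ pᵢ log₂ pᵢ.
−0.09·log₂(0.09) = 0.3127
−0.24·log₂(0.24) = 0.4941
−0.35·log₂(0.35) = 0.5301
−0.17·log₂(0.17) = 0.4346
−0.15·log₂(0.15) = 0.4105
Sum ≈ 2.1820 → 2.182 bits.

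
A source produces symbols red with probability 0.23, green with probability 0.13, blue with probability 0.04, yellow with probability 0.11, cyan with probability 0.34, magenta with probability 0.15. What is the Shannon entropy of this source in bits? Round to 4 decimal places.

H = −Σ pᵢ log₂ pᵢ.
−0.23·log₂(0.23) = 0.4877
−0.13·log₂(0.13) = 0.3826
−0.04·log₂(0.04) = 0.1858
−0.11·log₂(0.11) = 0.3503
−0.34·log₂(0.34) = 0.5292
−0.15·log₂(0.15) = 0.4105
Sum ≈ 2.3461 → 2.3461 bits.

2.3461 bits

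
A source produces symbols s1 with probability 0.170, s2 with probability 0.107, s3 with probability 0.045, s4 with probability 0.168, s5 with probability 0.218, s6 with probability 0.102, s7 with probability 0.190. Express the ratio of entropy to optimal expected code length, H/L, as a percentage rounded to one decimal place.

98.0%

Entropy H = −Σ p log₂ p ≈ 2.6835 bits.
Huffman merges: 9/200+51/500→147/1000; 107/1000+147/1000→127/500; 21/125+17/100→169/500; 19/100+109/500→51/125; 127/500+169/500→74/125; 51/125+74/125→1. L = 2739/1000 ≈ 2.7390.
Efficiency = H/L = 2.6835/2.7390 = 98.0%.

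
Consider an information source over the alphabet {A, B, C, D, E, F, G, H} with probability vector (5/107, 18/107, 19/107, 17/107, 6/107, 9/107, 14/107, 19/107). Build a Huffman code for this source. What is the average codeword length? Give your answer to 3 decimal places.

Repeatedly combine the two least-probable nodes; the expected code length is the sum of the merged weights.
merge 5/107 + 6/107 → 11/107
merge 9/107 + 11/107 → 20/107
merge 14/107 + 17/107 → 31/107
merge 18/107 + 19/107 → 37/107
merge 19/107 + 20/107 → 39/107
merge 31/107 + 37/107 → 68/107
merge 39/107 + 68/107 → 1
L = 11/107 + 20/107 + 31/107 + 37/107 + 39/107 + 68/107 + 1 = 313/107 ≈ 2.925 bits/symbol.

2.925 bits/symbol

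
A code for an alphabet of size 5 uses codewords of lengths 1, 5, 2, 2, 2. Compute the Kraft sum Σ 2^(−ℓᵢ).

1.28125

With common denominator 2^5 = 32: Σ 2^(−ℓᵢ) = 16/32 + 1/32 + 8/32 + 8/32 + 8/32 = 41/32 = 1.28125.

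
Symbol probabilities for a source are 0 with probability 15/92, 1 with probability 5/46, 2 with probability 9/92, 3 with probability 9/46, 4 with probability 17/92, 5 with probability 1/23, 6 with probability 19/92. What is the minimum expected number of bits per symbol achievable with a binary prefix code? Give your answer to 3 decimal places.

2.739 bits/symbol

Repeatedly combine the two least-probable nodes; the expected code length is the sum of the merged weights.
merge 1/23 + 9/92 → 13/92
merge 5/46 + 13/92 → 1/4
merge 15/92 + 17/92 → 8/23
merge 9/46 + 19/92 → 37/92
merge 1/4 + 8/23 → 55/92
merge 37/92 + 55/92 → 1
L = 13/92 + 1/4 + 8/23 + 37/92 + 55/92 + 1 = 63/23 ≈ 2.739 bits/symbol.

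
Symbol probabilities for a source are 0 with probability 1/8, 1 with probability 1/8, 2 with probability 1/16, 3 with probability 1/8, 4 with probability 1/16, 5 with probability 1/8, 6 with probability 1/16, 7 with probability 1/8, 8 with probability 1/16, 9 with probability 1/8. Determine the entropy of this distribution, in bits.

Each probability is a power of 1/2, so log₂(1/p) is an integer.
H = Σ p·log₂(1/p) = 1/8·3 + 1/8·3 + 1/16·4 + 1/8·3 + 1/16·4 + 1/8·3 + 1/16·4 + 1/8·3 + 1/16·4 + 1/8·3 = 3.25 bits.

3.25 bits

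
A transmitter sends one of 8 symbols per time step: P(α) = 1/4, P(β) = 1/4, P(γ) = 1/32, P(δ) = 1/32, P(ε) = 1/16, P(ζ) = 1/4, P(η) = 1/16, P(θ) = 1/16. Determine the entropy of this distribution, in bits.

2.5625 bits

Each probability is a power of 1/2, so log₂(1/p) is an integer.
H = Σ p·log₂(1/p) = 1/4·2 + 1/4·2 + 1/32·5 + 1/32·5 + 1/16·4 + 1/4·2 + 1/16·4 + 1/16·4 = 2.5625 bits.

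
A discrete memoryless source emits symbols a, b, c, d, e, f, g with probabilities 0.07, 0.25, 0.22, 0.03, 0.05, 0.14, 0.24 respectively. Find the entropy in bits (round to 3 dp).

2.508 bits

H = −Σ pᵢ log₂ pᵢ.
−0.07·log₂(0.07) = 0.2686
−0.25·log₂(0.25) = 0.5000
−0.22·log₂(0.22) = 0.4806
−0.03·log₂(0.03) = 0.1518
−0.05·log₂(0.05) = 0.2161
−0.14·log₂(0.14) = 0.3971
−0.24·log₂(0.24) = 0.4941
Sum ≈ 2.5082 → 2.508 bits.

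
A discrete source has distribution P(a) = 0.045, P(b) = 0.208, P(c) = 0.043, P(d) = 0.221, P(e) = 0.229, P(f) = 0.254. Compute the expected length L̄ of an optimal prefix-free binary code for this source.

Repeatedly combine the two least-probable nodes; the expected code length is the sum of the merged weights.
merge 43/1000 + 9/200 → 11/125
merge 11/125 + 26/125 → 37/125
merge 221/1000 + 229/1000 → 9/20
merge 127/500 + 37/125 → 11/20
merge 9/20 + 11/20 → 1
L = 11/125 + 37/125 + 9/20 + 11/20 + 1 = 298/125 = 2.384 bits/symbol.

2.384 bits/symbol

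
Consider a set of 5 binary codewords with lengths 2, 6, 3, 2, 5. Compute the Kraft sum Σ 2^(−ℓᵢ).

0.671875

With common denominator 2^6 = 64: Σ 2^(−ℓᵢ) = 16/64 + 1/64 + 8/64 + 16/64 + 2/64 = 43/64 = 0.671875.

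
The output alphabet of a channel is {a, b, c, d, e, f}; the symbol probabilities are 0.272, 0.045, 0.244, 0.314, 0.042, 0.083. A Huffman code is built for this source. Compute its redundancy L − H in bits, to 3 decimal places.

Entropy H = −Σ p log₂ p ≈ 2.2236 bits.
Huffman merges: 21/500+9/200→87/1000; 83/1000+87/1000→17/100; 17/100+61/250→207/500; 34/125+157/500→293/500; 207/500+293/500→1. L = 2257/1000 ≈ 2.2570.
L − H = 2.2570 − 2.2236 = 0.033 bits.

0.033 bits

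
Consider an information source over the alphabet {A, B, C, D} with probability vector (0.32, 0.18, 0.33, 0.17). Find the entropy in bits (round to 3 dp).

H = −Σ pᵢ log₂ pᵢ.
−0.32·log₂(0.32) = 0.5260
−0.18·log₂(0.18) = 0.4453
−0.33·log₂(0.33) = 0.5278
−0.17·log₂(0.17) = 0.4346
Sum ≈ 1.9338 → 1.934 bits.

1.934 bits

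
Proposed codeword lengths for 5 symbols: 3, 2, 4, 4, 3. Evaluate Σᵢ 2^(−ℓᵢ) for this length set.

With common denominator 2^4 = 16: Σ 2^(−ℓᵢ) = 2/16 + 4/16 + 1/16 + 1/16 + 2/16 = 10/16 = 0.625.

0.625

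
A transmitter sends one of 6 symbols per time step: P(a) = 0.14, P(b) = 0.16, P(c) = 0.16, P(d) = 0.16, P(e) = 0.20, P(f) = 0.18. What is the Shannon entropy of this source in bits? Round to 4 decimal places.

2.5759 bits

H = −Σ pᵢ log₂ pᵢ.
−0.14·log₂(0.14) = 0.3971
−0.16·log₂(0.16) = 0.4230
−0.16·log₂(0.16) = 0.4230
−0.16·log₂(0.16) = 0.4230
−0.20·log₂(0.20) = 0.4644
−0.18·log₂(0.18) = 0.4453
Sum ≈ 2.5759 → 2.5759 bits.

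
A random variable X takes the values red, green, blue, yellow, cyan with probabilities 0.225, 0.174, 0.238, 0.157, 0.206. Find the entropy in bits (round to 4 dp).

H = −Σ pᵢ log₂ pᵢ.
−0.225·log₂(0.225) = 0.4842
−0.174·log₂(0.174) = 0.4390
−0.238·log₂(0.238) = 0.4929
−0.157·log₂(0.157) = 0.4194
−0.206·log₂(0.206) = 0.4695
Sum ≈ 2.3050 → 2.3050 bits.

2.3050 bits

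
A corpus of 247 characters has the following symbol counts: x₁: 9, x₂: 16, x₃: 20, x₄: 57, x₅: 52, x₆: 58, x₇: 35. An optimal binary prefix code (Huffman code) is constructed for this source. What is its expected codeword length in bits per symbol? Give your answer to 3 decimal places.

2.607 bits/symbol

Probabilities are the counts divided by 247.
Repeatedly combine the two least-probable nodes; the expected code length is the sum of the merged weights.
merge 9/247 + 16/247 → 25/247
merge 20/247 + 25/247 → 45/247
merge 35/247 + 45/247 → 80/247
merge 4/19 + 3/13 → 109/247
merge 58/247 + 80/247 → 138/247
merge 109/247 + 138/247 → 1
L = 25/247 + 45/247 + 80/247 + 109/247 + 138/247 + 1 = 644/247 ≈ 2.607 bits/symbol.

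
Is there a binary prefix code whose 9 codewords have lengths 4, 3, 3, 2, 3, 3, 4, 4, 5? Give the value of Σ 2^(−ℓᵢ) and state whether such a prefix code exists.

0.96875; yes

With common denominator 2^5 = 32: Σ 2^(−ℓᵢ) = 2/32 + 4/32 + 4/32 + 8/32 + 4/32 + 4/32 + 2/32 + 2/32 + 1/32 = 31/32 = 0.96875.
Kraft's inequality requires Σ ≤ 1; here Σ = 0.96875 ≤ 1, so such a prefix code exists.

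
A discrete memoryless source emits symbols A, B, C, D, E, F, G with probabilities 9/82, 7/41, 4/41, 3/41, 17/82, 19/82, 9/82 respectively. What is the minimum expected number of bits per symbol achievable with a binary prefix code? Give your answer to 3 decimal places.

2.732 bits/symbol

Repeatedly combine the two least-probable nodes; the expected code length is the sum of the merged weights.
merge 3/41 + 4/41 → 7/41
merge 9/82 + 9/82 → 9/41
merge 7/41 + 7/41 → 14/41
merge 17/82 + 9/41 → 35/82
merge 19/82 + 14/41 → 47/82
merge 35/82 + 47/82 → 1
L = 7/41 + 9/41 + 14/41 + 35/82 + 47/82 + 1 = 112/41 ≈ 2.732 bits/symbol.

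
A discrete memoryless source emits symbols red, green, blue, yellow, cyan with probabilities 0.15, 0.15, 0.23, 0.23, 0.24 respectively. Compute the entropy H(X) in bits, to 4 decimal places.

2.2906 bits

H = −Σ pᵢ log₂ pᵢ.
−0.15·log₂(0.15) = 0.4105
−0.15·log₂(0.15) = 0.4105
−0.23·log₂(0.23) = 0.4877
−0.23·log₂(0.23) = 0.4877
−0.24·log₂(0.24) = 0.4941
Sum ≈ 2.2906 → 2.2906 bits.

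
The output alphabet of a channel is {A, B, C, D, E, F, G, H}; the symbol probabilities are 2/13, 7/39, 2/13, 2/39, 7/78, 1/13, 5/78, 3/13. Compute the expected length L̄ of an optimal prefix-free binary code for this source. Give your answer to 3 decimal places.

Repeatedly combine the two least-probable nodes; the expected code length is the sum of the merged weights.
merge 2/39 + 5/78 → 3/26
merge 1/13 + 7/78 → 1/6
merge 3/26 + 2/13 → 7/26
merge 2/13 + 1/6 → 25/78
merge 7/39 + 3/13 → 16/39
merge 7/26 + 25/78 → 23/39
merge 16/39 + 23/39 → 1
L = 3/26 + 1/6 + 7/26 + 25/78 + 16/39 + 23/39 + 1 = 112/39 ≈ 2.872 bits/symbol.

2.872 bits/symbol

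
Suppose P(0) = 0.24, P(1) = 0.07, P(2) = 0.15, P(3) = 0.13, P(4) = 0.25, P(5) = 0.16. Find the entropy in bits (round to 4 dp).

2.4789 bits

H = −Σ pᵢ log₂ pᵢ.
−0.24·log₂(0.24) = 0.4941
−0.07·log₂(0.07) = 0.2686
−0.15·log₂(0.15) = 0.4105
−0.13·log₂(0.13) = 0.3826
−0.25·log₂(0.25) = 0.5000
−0.16·log₂(0.16) = 0.4230
Sum ≈ 2.4789 → 2.4789 bits.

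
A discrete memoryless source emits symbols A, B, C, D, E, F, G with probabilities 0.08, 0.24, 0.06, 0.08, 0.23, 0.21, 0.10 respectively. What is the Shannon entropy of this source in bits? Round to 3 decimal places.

H = −Σ pᵢ log₂ pᵢ.
−0.08·log₂(0.08) = 0.2915
−0.24·log₂(0.24) = 0.4941
−0.06·log₂(0.06) = 0.2435
−0.08·log₂(0.08) = 0.2915
−0.23·log₂(0.23) = 0.4877
−0.21·log₂(0.21) = 0.4728
−0.10·log₂(0.10) = 0.3322
Sum ≈ 2.6134 → 2.613 bits.

2.613 bits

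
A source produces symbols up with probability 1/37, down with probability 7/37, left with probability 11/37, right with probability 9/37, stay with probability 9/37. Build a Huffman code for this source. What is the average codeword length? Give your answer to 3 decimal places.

Repeatedly combine the two least-probable nodes; the expected code length is the sum of the merged weights.
merge 1/37 + 7/37 → 8/37
merge 8/37 + 9/37 → 17/37
merge 9/37 + 11/37 → 20/37
merge 17/37 + 20/37 → 1
L = 8/37 + 17/37 + 20/37 + 1 = 82/37 ≈ 2.216 bits/symbol.

2.216 bits/symbol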